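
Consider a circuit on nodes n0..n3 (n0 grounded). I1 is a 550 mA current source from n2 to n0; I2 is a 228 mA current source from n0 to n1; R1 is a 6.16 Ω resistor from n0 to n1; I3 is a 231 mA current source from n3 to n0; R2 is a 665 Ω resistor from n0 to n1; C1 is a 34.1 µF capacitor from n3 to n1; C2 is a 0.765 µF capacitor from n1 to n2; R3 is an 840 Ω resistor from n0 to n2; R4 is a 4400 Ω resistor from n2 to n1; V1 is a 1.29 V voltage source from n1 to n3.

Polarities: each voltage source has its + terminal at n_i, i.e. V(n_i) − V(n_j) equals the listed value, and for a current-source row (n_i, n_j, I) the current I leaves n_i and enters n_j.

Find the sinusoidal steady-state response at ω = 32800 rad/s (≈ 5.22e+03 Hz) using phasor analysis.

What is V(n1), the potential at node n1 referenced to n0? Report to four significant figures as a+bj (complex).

-3.342-0.1565j V

Element admittances at ω=32800 rad/s:
  I1: injects 0.55 A into n0 (from n2)
  I2: injects 0.228 A into n1 (from n0)
  Y(R1) = 0.1623+0.000j S between n0,n1
  I3: injects 0.231 A into n0 (from n3)
  Y(R2) = 0.001504+0.000j S between n0,n1
  Y(C1) = 0.000+1.118j S between n3,n1
  Y(C2) = 0.000+0.02509j S between n1,n2
  Y(R3) = 0.001190+0.000j S between n0,n2
  Y(R4) = 0.0002273+0.000j S between n2,n1
  V1: constraint V(n1)−V(n3) = 1.29
Assemble and solve the 4×4 MNA system:
  V(n1)=-3.342-0.1565j  V(n2)=-4.560+21.54j  V(n3)=-4.632-0.1565j
  i(V1)=0.2310-1.443j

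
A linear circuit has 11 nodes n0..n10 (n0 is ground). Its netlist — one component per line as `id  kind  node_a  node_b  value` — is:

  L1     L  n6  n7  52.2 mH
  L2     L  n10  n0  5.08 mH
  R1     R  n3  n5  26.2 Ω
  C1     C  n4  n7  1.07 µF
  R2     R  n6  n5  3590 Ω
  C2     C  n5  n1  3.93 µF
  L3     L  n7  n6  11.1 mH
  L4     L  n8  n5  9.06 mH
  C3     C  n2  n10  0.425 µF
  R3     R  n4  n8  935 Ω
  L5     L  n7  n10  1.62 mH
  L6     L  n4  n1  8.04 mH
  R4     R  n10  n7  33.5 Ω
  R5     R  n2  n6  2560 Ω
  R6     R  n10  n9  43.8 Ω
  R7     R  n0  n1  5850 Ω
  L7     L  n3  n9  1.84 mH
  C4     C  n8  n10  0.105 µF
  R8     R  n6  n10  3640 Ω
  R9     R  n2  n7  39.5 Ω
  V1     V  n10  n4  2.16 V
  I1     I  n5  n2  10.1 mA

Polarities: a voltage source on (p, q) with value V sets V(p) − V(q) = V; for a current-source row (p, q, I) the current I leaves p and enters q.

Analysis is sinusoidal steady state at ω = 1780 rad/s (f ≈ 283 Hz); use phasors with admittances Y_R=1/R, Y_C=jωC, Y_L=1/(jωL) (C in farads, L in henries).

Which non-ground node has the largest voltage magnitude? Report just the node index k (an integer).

1

Element admittances at ω=1780 rad/s:
  Y(L1) = 0.000-0.01076j S between n6,n7
  Y(L2) = 0.000-0.1106j S between n10,n0
  Y(R1) = 0.03817+0.000j S between n3,n5
  Y(C1) = 0.000+0.001905j S between n4,n7
  Y(R2) = 0.0002786+0.000j S between n6,n5
  Y(C2) = 0.000+0.006995j S between n5,n1
  Y(L3) = 0.000-0.05061j S between n7,n6
  Y(L4) = 0.000-0.06201j S between n8,n5
  Y(C3) = 0.000+0.0007565j S between n2,n10
  Y(R3) = 0.001070+0.000j S between n4,n8
  Y(L5) = 0.000-0.3468j S between n7,n10
  Y(L6) = 0.000-0.06988j S between n4,n1
  Y(R4) = 0.02985+0.000j S between n10,n7
  Y(R5) = 0.0003906+0.000j S between n2,n6
  Y(R6) = 0.02283+0.000j S between n10,n9
  Y(R7) = 0.0001709+0.000j S between n0,n1
  Y(L7) = 0.000-0.3053j S between n3,n9
  Y(C4) = 0.000+0.0001869j S between n8,n10
  Y(R8) = 0.0002747+0.000j S between n6,n10
  Y(R9) = 0.02532+0.000j S between n2,n7
  V1: constraint V(n10)−V(n4) = 2.16
  I1: injects 0.0101 A into n2 (from n5)
Assemble and solve the 11×11 MNA system:
  V(n1)=-2.281+0.07377j  V(n2)=0.4092+0.01852j  V(n3)=-0.6579-0.3758j  V(n4)=-2.160+0.003526j  V(n5)=-1.066-0.5721j  V(n6)=0.01868+0.02808j  V(n7)=0.01579+0.03060j  V(n8)=-1.080-0.5926j  V(n9)=-0.6824-0.3247j  V(n10)=0.0001140+0.003526j
  i(V1)=-0.006012-0.01199j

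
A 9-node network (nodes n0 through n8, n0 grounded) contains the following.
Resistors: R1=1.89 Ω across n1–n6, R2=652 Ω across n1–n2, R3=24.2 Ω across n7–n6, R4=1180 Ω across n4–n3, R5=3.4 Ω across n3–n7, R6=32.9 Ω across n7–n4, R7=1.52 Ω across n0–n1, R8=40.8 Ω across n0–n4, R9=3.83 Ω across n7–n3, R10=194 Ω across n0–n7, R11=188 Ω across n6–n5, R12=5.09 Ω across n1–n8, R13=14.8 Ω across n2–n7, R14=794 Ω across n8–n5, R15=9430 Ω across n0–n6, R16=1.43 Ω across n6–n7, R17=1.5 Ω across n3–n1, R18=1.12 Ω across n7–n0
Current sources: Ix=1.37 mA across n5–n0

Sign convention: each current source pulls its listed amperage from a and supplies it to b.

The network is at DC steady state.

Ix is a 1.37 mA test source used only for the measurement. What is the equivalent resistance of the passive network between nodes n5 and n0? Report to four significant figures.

MNA unknowns: 8 node voltages V₁..V_8
R1: Y=0.5291 on G[1,6]
R2: Y=0.001534 on G[1,2]
R3: Y=0.04132 on G[7,6]
R4: Y=0.0008475 on G[4,3]
R5: Y=0.2941 on G[3,7]
R6: Y=0.03040 on G[7,4]
R7: Y=0.6579 on G[0,1]
R8: Y=0.02451 on G[0,4]
R9: Y=0.2611 on G[7,3]
R10: Y=0.005155 on G[0,7]
R11: Y=0.005319 on G[6,5]
R12: Y=0.1965 on G[1,8]
R13: Y=0.06757 on G[2,7]
R14: Y=0.001259 on G[8,5]
R15: Y=0.0001060 on G[0,6]
R16: Y=0.6993 on G[6,7]
R17: Y=0.6667 on G[3,1]
R18: Y=0.8929 on G[7,0]
Ix: z[5]−=0.00137, z[0]+=0.00137
solve → V1=-0.0009597, V2=-0.0008132, V3=-0.0008913, V4=-0.0004551, V5=-0.2101, V6=-0.001745, V7=-0.0008099, V8=-0.002292

R_eq = 153.4 Ω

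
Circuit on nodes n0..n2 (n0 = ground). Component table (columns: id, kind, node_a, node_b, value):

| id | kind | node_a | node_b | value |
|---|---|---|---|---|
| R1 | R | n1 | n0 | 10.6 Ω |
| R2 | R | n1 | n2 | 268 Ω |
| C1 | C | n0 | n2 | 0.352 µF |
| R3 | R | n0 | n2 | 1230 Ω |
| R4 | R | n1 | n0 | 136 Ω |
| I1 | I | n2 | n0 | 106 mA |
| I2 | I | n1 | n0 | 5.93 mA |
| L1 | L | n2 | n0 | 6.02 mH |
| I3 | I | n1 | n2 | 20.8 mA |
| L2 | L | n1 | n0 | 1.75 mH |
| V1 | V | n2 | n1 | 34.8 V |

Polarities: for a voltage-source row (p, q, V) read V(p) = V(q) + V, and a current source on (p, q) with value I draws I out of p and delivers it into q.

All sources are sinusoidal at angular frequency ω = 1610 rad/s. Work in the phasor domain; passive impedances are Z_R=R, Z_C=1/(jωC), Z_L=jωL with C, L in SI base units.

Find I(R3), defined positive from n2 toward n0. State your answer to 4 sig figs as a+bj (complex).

0.02220+0.001116j A

MNA unknowns: 2 node voltages V₁..V_2 plus 1 source current (V1)
R1: Y=0.09434+0.000j on G[1,0]
R2: Y=0.003731+0.000j on G[1,2]
C1: Y=0.000+0.0005667j on G[0,2]
R3: Y=0.0008130+0.000j on G[0,2]
R4: Y=0.007353+0.000j on G[1,0]
I1: z[2]−=0.106, z[0]+=0.106
I2: z[1]−=0.00593, z[0]+=0.00593
L1: Y=0.000-0.1032j on G[2,0]
I3: z[1]−=0.0208, z[2]+=0.0208
L2: Y=0.000-0.3549j on G[1,0]
V1: row V2−V1=34.8, i_V1 at 2,1
solve → V1=-7.497+1.373j, V2=27.30+1.373j
aux → i_V1=-0.3781+2.800j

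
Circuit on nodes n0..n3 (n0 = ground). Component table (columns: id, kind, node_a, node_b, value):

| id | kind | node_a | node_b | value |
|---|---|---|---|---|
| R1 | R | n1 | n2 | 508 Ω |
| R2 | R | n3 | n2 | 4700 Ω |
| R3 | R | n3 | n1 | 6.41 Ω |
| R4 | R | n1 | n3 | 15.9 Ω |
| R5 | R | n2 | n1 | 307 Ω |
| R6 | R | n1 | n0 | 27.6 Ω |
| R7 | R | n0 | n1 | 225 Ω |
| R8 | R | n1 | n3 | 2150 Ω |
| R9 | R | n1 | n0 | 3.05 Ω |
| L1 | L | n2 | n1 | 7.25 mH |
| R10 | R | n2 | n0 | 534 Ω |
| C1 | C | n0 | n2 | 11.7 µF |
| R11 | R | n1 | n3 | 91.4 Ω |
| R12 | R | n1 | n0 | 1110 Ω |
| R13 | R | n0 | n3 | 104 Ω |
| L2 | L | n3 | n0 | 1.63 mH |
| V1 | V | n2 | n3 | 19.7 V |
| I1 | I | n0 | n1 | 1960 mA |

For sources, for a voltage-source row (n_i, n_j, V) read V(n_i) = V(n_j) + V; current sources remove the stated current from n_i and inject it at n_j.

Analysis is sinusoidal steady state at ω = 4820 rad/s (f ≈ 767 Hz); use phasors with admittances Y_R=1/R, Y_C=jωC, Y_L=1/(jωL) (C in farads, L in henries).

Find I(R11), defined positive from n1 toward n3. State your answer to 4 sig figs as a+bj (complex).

Element admittances at ω=4820 rad/s:
  Y(R1) = 0.001969+0.000j S between n1,n2
  Y(R2) = 0.0002128+0.000j S between n3,n2
  Y(R3) = 0.1560+0.000j S between n3,n1
  Y(R4) = 0.06289+0.000j S between n1,n3
  Y(R5) = 0.003257+0.000j S between n2,n1
  Y(R6) = 0.03623+0.000j S between n1,n0
  Y(R7) = 0.004444+0.000j S between n0,n1
  Y(R8) = 0.0004651+0.000j S between n1,n3
  Y(R9) = 0.3279+0.000j S between n1,n0
  Y(L1) = 0.000-0.02862j S between n2,n1
  Y(R10) = 0.001873+0.000j S between n2,n0
  Y(C1) = 0.000+0.05639j S between n0,n2
  Y(R11) = 0.01094+0.000j S between n1,n3
  Y(R12) = 0.0009009+0.000j S between n1,n0
  Y(R13) = 0.009615+0.000j S between n0,n3
  Y(L2) = 0.000-0.1273j S between n3,n0
  V1: constraint V(n2)−V(n3) = 19.7
  I1: injects 1.96 A into n1 (from n0)
Assemble and solve the 4×4 MNA system:
  V(n1)=5.506-1.884j  V(n2)=25.15-2.453j  V(n3)=5.454-2.453j
  i(V1)=-0.2760-0.8487j

0.0005735+0.006221j A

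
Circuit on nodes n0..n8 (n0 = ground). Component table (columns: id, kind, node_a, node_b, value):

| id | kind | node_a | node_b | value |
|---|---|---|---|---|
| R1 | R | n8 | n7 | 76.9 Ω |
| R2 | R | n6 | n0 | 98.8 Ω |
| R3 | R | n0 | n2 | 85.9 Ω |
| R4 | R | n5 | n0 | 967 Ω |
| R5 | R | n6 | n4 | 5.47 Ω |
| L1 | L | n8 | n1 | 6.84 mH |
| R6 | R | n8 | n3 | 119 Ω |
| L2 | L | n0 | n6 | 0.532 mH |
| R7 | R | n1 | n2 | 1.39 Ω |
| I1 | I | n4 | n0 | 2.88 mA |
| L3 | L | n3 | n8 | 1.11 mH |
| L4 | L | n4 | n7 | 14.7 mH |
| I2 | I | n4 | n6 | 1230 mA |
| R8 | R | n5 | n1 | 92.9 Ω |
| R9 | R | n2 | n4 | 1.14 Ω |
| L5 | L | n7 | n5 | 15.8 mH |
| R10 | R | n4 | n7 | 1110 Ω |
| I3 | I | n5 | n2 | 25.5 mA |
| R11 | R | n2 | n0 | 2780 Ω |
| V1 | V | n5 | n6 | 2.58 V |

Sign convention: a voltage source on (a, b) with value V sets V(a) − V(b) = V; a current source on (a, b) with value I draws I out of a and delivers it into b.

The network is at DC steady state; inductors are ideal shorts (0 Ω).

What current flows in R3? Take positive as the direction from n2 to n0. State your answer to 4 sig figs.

0.02997 A

Element admittances at DC:
  Y(R1) = 0.01300 S between n8,n7
  Y(R2) = 0.01012 S between n6,n0
  Y(R3) = 0.01164 S between n0,n2
  Y(R4) = 0.001034 S between n5,n0
  Y(R5) = 0.1828 S between n6,n4
  L1: short n8↔n1 (DC inductor)
  Y(R6) = 0.008403 S between n8,n3
  L2: short n0↔n6 (DC inductor)
  Y(R7) = 0.7194 S between n1,n2
  I1: injects 0.00288 A into n0 (from n4)
  L3: short n3↔n8 (DC inductor)
  L4: short n4↔n7 (DC inductor)
  I2: injects 1.23 A into n6 (from n4)
  Y(R8) = 0.01076 S between n5,n1
  Y(R9) = 0.8772 S between n2,n4
  L5: short n7↔n5 (DC inductor)
  Y(R10) = 0.0009009 S between n4,n7
  I3: injects 0.0255 A into n2 (from n5)
  Y(R11) = 0.0003597 S between n2,n0
  V1: constraint V(n5)−V(n6) = 2.58
Assemble and solve the 14×14 MNA system:
  V(n1)=2.574  V(n2)=2.574  V(n3)=2.574  V(n4)=2.580  V(n5)=2.580  V(n6)=0.000  V(n7)=2.580  V(n8)=2.574
  i(L1)=7.539e-05  i(L2)=0.03644  i(L3)=0.000  i(L4)=-1.710  i(L5)=-1.710  i(V1)=-1.738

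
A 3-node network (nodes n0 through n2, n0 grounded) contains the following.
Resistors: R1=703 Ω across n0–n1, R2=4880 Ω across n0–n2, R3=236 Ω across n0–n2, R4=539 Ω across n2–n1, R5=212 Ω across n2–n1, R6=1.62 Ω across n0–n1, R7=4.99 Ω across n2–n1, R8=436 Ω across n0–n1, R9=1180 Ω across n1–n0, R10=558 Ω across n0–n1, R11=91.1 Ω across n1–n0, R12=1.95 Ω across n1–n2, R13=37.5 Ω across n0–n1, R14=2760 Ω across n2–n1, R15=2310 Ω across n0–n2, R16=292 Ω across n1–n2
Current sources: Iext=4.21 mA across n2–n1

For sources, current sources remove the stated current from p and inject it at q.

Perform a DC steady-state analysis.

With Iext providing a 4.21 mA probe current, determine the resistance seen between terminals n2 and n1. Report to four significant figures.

Element admittances at DC:
  Y(R1) = 0.001422 S between n0,n1
  Y(R2) = 0.0002049 S between n0,n2
  Y(R3) = 0.004237 S between n0,n2
  Y(R4) = 0.001855 S between n2,n1
  Y(R5) = 0.004717 S between n2,n1
  Y(R6) = 0.6173 S between n0,n1
  Y(R7) = 0.2004 S between n2,n1
  Y(R8) = 0.002294 S between n0,n1
  Y(R9) = 0.0008475 S between n1,n0
  Y(R10) = 0.001792 S between n0,n1
  Y(R11) = 0.01098 S between n1,n0
  Y(R12) = 0.5128 S between n1,n2
  Y(R13) = 0.02667 S between n0,n1
  Y(R14) = 0.0003623 S between n2,n1
  Y(R15) = 0.0004329 S between n0,n2
  Y(R16) = 0.003425 S between n1,n2
  Iext: injects 0.00421 A into n1 (from n2)
Assemble and solve the 2×2 MNA system:
  V(n1)=4.230e-05  V(n2)=-0.005737

R_eq = 1.373 Ω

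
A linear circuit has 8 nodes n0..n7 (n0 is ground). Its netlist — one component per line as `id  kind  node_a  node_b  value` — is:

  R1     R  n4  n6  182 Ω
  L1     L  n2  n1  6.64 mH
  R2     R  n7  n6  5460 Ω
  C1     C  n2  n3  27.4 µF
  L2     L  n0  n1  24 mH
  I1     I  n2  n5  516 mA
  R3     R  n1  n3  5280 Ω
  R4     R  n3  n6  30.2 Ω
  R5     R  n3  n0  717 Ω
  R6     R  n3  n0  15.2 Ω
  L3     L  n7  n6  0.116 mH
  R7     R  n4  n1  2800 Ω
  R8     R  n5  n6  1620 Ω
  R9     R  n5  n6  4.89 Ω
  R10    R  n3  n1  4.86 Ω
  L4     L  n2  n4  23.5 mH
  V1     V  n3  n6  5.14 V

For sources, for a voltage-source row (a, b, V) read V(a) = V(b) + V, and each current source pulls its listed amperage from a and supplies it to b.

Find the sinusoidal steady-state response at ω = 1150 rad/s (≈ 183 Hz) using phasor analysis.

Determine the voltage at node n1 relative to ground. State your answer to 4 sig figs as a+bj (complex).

-2.509-1.011j V

Element admittances at ω=1150 rad/s:
  Y(R1) = 0.005495+0.000j S between n4,n6
  Y(L1) = 0.000-0.1310j S between n2,n1
  Y(R2) = 0.0001832+0.000j S between n7,n6
  Y(C1) = 0.000+0.03151j S between n2,n3
  Y(L2) = 0.000-0.03623j S between n0,n1
  I1: injects 0.516 A into n5 (from n2)
  Y(R3) = 0.0001894+0.000j S between n1,n3
  Y(R4) = 0.03311+0.000j S between n3,n6
  Y(R5) = 0.001395+0.000j S between n3,n0
  Y(R6) = 0.06579+0.000j S between n3,n0
  Y(L3) = 0.000-7.496j S between n7,n6
  Y(R7) = 0.0003571+0.000j S between n4,n1
  Y(R8) = 0.0006173+0.000j S between n5,n6
  Y(R9) = 0.2045+0.000j S between n5,n6
  Y(R10) = 0.2058+0.000j S between n3,n1
  Y(L4) = 0.000-0.03700j S between n2,n4
  V1: constraint V(n3)−V(n6) = 5.14
Assemble and solve the 8×8 MNA system:
  V(n1)=-2.509-1.011j  V(n2)=-3.757-6.088j  V(n3)=0.5450-1.353j  V(n4)=-4.508-6.082j  V(n5)=-2.079-1.353j  V(n6)=-4.595-1.353j  V(n7)=-4.595-1.353j
  i(V1)=-0.6867+0.02598j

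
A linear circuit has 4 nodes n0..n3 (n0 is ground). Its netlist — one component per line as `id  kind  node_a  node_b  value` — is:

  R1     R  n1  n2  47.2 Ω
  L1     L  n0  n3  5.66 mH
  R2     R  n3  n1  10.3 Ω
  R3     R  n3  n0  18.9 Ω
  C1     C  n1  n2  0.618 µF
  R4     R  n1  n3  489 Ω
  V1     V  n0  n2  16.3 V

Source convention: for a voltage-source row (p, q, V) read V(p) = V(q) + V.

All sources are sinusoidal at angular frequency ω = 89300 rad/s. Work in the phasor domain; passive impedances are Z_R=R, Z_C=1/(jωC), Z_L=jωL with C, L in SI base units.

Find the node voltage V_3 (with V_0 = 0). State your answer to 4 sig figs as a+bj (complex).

Apply KCL at each of the 3 non-ground nodes and solve the resulting linear system.
Node n1: branches {R1, R2, C1, R4} → V_1 = -11.25-5.174j
Node n2: branches {R1, C1, V1} → V_2 = -16.30+0.000j
Node n3: branches {L1, R2, R3, R4} → V_3 = -7.290-3.469j
Source currents: i(V1)=-0.3926-0.1691j

-7.290-3.469j V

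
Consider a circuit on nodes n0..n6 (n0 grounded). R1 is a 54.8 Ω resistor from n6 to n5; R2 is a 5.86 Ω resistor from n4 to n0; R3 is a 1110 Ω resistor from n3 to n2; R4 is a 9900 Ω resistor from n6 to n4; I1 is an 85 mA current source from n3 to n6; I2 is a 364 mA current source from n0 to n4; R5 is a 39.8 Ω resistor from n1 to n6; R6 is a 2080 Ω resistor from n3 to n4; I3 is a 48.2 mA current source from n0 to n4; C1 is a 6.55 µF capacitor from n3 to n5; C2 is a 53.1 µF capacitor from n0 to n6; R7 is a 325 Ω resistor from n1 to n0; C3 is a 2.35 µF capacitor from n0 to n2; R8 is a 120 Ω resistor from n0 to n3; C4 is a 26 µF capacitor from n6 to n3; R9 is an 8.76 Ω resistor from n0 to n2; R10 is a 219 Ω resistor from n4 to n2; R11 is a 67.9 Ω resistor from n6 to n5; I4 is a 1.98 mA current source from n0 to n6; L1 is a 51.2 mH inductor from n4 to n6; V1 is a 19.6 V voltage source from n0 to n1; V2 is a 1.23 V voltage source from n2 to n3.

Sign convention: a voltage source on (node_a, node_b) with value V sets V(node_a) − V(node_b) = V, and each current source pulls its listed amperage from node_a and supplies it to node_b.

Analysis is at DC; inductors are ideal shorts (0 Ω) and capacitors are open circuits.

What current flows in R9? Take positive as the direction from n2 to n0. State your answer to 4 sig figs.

-0.06631 A

Element admittances at DC:
  Y(R1) = 0.01825 S between n6,n5
  Y(R2) = 0.1706 S between n4,n0
  Y(R3) = 0.0009009 S between n3,n2
  Y(R4) = 0.0001010 S between n6,n4
  I1: injects 0.085 A into n6 (from n3)
  I2: injects 0.364 A into n4 (from n0)
  Y(R5) = 0.02513 S between n1,n6
  Y(R6) = 0.0004808 S between n3,n4
  I3: injects 0.0482 A into n4 (from n0)
  Y(C1) = 0.000 S between n3,n5
  Y(C2) = 0.000 S between n0,n6
  Y(R7) = 0.003077 S between n1,n0
  Y(C3) = 0.000 S between n0,n2
  Y(R8) = 0.008333 S between n0,n3
  Y(C4) = 0.000 S between n6,n3
  Y(R9) = 0.1142 S between n0,n2
  Y(R10) = 0.004566 S between n4,n2
  Y(R11) = 0.01473 S between n6,n5
  I4: injects 0.00198 A into n6 (from n0)
  L1: short n4↔n6 (DC inductor)
  V1: constraint V(n0)−V(n1) = 19.6
  V2: constraint V(n2)−V(n3) = 1.23
Assemble and solve the 9×9 MNA system:
  V(n1)=-19.60  V(n2)=-0.5808  V(n3)=-1.811  V(n4)=0.01591  V(n5)=0.01591  V(n6)=0.01591
  i(L1)=0.4059  i(V1)=-0.5532  i(V2)=0.06792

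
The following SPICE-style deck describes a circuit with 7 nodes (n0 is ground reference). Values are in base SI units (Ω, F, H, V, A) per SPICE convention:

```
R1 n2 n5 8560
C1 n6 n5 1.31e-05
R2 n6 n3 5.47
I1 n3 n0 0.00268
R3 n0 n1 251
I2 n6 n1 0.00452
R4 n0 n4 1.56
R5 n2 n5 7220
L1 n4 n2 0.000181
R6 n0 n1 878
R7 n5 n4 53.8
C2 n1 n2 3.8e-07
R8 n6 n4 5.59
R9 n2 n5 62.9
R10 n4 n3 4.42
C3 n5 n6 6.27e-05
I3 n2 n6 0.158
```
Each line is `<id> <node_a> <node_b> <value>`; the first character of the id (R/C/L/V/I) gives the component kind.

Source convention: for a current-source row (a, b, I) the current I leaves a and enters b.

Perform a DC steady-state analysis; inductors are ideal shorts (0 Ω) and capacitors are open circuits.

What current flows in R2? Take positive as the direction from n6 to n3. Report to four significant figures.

0.05619 A

MNA unknowns: 6 node voltages V₁..V_6 plus 1 source current (L1)
R1: Y=0.0001168 on G[2,5]
C1: Y=0.000 on G[6,5]
R2: Y=0.1828 on G[6,3]
I1: z[3]−=0.00268, z[0]+=0.00268
R3: Y=0.003984 on G[0,1]
I2: z[6]−=0.00452, z[1]+=0.00452
R4: Y=0.6410 on G[0,4]
R5: Y=0.0001385 on G[2,5]
L1: row V4−V2=0, i_L1 at 4,2
R6: Y=0.001139 on G[0,1]
R7: Y=0.01859 on G[5,4]
C2: Y=0.000 on G[1,2]
R8: Y=0.1789 on G[6,4]
R9: Y=0.01590 on G[2,5]
R10: Y=0.2262 on G[4,3]
C3: Y=0.000 on G[5,6]
I3: z[2]−=0.158, z[6]+=0.158
solve → V1=0.8823, V2=-0.01123, V3=0.2253, V4=-0.01123, V5=-0.01123, V6=0.5326
aux → i_L1=0.1580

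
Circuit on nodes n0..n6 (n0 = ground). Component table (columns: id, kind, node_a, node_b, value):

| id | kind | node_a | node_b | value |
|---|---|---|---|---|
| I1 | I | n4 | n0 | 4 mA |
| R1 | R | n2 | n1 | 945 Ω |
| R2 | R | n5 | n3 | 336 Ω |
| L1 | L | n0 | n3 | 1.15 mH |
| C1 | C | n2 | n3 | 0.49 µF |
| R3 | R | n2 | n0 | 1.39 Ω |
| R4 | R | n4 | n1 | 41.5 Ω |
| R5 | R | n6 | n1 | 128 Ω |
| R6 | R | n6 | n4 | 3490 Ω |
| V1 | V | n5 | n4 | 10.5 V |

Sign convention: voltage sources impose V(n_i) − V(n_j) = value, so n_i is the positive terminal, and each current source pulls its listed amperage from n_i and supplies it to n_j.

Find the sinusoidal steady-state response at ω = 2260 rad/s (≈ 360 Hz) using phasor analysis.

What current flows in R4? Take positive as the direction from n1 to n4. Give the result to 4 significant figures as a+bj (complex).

0.008848-9.623e-06j A

MNA unknowns: 6 node voltages V₁..V_6 plus 1 source current (V1)
I1: z[4]−=0.004, z[0]+=0.004
R1: Y=0.001058+0.000j on G[2,1]
R2: Y=0.002976+0.000j on G[5,3]
L1: Y=0.000-0.3848j on G[0,3]
C1: Y=0.000+0.001107j on G[2,3]
R3: Y=0.7194+0.000j on G[2,0]
R4: Y=0.02410+0.000j on G[4,1]
R5: Y=0.007812+0.000j on G[6,1]
R6: Y=0.0002865+0.000j on G[6,4]
V1: row V5−V4=10.5, i_V1 at 5,4
solve → V1=-8.470+0.009231j, V2=-0.01246+3.280e-05j, V3=6.133e-05+0.01290j, V4=-8.837+0.009630j, V5=1.663+0.009630j, V6=-8.483+0.009245j
aux → i_V1=-0.004949+9.733e-06j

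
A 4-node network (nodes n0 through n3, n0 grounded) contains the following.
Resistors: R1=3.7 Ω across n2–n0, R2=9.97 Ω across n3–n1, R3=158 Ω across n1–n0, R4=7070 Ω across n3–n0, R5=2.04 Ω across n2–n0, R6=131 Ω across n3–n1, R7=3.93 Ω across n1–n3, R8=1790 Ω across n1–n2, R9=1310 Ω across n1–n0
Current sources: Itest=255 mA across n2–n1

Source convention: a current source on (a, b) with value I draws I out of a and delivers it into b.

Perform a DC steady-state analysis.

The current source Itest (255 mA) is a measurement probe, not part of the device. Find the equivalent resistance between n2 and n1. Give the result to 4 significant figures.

Apply KCL at each of the 3 non-ground nodes and solve the resulting linear system.
Node n1: branches {R2, R3, R6, R7, R8, R9, Itest} → V_1 = 32.70
Node n2: branches {R1, R5, R8, Itest} → V_2 = -0.3111
Node n3: branches {R2, R4, R6, R7} → V_3 = 32.69

R_eq = 129.5 Ω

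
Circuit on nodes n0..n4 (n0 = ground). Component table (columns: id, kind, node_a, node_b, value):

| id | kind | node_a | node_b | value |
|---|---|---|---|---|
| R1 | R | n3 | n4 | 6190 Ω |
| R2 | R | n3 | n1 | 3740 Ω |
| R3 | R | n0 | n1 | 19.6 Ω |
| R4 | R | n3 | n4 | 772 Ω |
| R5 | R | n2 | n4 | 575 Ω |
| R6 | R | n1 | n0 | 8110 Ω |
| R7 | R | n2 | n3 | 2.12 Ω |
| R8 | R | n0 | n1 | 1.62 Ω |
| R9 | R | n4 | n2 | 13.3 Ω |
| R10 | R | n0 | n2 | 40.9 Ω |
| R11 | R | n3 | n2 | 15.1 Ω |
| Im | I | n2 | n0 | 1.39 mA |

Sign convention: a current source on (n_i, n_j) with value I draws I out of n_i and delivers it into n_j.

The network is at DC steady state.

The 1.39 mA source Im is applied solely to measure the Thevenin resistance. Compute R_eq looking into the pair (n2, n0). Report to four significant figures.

R_eq = 40.46 Ω

Element admittances at DC:
  Y(R1) = 0.0001616 S between n3,n4
  Y(R2) = 0.0002674 S between n3,n1
  Y(R3) = 0.05102 S between n0,n1
  Y(R4) = 0.001295 S between n3,n4
  Y(R5) = 0.001739 S between n2,n4
  Y(R6) = 0.0001233 S between n1,n0
  Y(R7) = 0.4717 S between n2,n3
  Y(R8) = 0.6173 S between n0,n1
  Y(R9) = 0.07519 S between n4,n2
  Y(R10) = 0.02445 S between n0,n2
  Y(R11) = 0.06623 S between n3,n2
  Im: injects 0.00139 A into n0 (from n2)
Assemble and solve the 4×4 MNA system:
  V(n1)=-2.248e-05  V(n2)=-0.05624  V(n3)=-0.05621  V(n4)=-0.05624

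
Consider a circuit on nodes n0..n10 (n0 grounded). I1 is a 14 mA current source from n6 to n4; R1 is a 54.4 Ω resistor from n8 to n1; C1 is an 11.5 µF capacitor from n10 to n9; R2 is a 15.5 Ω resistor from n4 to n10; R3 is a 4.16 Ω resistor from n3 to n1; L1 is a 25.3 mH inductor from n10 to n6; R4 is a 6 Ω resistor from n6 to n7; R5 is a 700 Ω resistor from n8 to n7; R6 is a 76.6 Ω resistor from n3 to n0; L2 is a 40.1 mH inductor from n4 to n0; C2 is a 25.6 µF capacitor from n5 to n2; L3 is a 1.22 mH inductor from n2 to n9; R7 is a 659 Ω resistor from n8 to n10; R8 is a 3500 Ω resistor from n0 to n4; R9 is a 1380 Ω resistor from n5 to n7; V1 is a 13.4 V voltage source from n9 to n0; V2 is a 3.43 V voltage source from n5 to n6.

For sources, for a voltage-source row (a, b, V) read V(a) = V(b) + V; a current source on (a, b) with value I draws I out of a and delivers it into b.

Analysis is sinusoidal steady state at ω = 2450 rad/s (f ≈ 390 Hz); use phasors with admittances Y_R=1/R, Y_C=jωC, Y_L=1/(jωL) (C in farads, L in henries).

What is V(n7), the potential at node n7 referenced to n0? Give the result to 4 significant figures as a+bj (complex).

17.73-10.22j V

MNA unknowns: 10 node voltages V₁..V_10 plus 2 source currents (V1, V2)
I1: z[6]−=0.014, z[4]+=0.014
R1: Y=0.01838+0.000j on G[8,1]
C1: Y=0.000+0.02817j on G[10,9]
R2: Y=0.06452+0.000j on G[4,10]
R3: Y=0.2404+0.000j on G[3,1]
L1: Y=0.000-0.01613j on G[10,6]
R4: Y=0.1667+0.000j on G[6,7]
R5: Y=0.001429+0.000j on G[8,7]
R6: Y=0.01305+0.000j on G[3,0]
L2: Y=0.000-0.01018j on G[4,0]
C2: Y=0.000+0.06272j on G[5,2]
L3: Y=0.000-0.3346j on G[2,9]
R7: Y=0.001517+0.000j on G[8,10]
R8: Y=0.0002857+0.000j on G[0,4]
R9: Y=0.0007246+0.000j on G[5,7]
V1: row V9−V0=13.4, i_V1 at 9,0
V2: row V5−V6=3.43, i_V2 at 5,6
solve → V1=-0.1685+2.805j, V2=11.58+2.387j, V3=-0.1598+2.660j, V4=-24.23+37.63j, V5=21.30-10.35j, V6=17.87-10.35j, V7=17.73-10.22j, V8=-0.2820+4.694j, V9=13.40+0.000j, V10=-18.62+41.62j
aux → i_V1=-0.3740-0.2921j, i_V2=-0.8012-0.6099j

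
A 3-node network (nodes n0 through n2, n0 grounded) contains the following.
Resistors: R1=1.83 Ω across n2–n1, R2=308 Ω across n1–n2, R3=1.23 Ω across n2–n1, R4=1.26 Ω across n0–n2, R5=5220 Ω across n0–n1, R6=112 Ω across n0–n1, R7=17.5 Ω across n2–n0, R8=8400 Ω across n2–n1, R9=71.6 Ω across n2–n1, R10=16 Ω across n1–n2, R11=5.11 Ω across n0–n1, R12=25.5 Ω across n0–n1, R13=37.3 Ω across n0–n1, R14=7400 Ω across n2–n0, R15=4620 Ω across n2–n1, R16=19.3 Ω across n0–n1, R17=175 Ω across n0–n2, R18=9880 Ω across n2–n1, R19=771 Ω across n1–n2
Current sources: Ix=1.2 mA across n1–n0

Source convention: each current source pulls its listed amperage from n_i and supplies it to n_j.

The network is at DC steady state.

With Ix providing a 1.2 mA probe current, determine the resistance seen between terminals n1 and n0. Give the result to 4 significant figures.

R_eq = 1.163 Ω

Apply KCL at each of the 2 non-ground nodes and solve the resulting linear system.
Node n1: branches {R1, R2, R3, R5, R6, R8, R9, R10, R11, R12, R13, R15, R16, R18, R19, Ix} → V_1 = -0.001396
Node n2: branches {R1, R2, R3, R4, R7, R8, R9, R10, R14, R15, R17, R18, R19} → V_2 = -0.0008752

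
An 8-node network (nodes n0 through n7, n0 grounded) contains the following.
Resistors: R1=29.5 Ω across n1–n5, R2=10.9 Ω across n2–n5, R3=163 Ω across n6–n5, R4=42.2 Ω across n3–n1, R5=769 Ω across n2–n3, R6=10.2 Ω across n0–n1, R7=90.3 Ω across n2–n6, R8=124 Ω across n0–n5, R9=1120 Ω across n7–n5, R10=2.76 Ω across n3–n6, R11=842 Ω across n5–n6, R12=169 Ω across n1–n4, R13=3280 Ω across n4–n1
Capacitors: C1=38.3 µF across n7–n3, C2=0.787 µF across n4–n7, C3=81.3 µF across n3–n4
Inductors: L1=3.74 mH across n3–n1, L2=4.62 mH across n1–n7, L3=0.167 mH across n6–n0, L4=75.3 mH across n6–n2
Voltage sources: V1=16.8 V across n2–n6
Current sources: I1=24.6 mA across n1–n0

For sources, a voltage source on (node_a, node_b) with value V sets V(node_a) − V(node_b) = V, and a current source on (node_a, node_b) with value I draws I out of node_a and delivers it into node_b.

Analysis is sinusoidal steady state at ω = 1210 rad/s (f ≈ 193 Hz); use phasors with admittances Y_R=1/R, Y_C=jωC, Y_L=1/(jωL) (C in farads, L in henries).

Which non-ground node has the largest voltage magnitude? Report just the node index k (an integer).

2

Apply KCL at each of the 7 non-ground nodes and solve the resulting linear system.
Node n1: branches {R1, R4, L1, R6, L2, R12, R13, I1} → V_1 = 1.371+0.7338j
Node n2: branches {R2, R5, R7, L4, V1} → V_2 = 16.81-0.05040j
Node n3: branches {C1, R4, R5, L1, C3, R10} → V_3 = 0.5781-0.3054j
Node n4: branches {C2, C3, R12, R13} → V_4 = 0.6555-0.3361j
Node n5: branches {R1, R2, R3, R8, R9, R11} → V_5 = 11.21+0.1475j
Node n6: branches {R3, R7, L3, R10, R11, L4, V1} → V_6 = 0.01478-0.05040j
Node n7: branches {C1, L2, C2, R9} → V_7 = 1.662+1.172j
Source currents: i(V1)=-0.7215+0.2022j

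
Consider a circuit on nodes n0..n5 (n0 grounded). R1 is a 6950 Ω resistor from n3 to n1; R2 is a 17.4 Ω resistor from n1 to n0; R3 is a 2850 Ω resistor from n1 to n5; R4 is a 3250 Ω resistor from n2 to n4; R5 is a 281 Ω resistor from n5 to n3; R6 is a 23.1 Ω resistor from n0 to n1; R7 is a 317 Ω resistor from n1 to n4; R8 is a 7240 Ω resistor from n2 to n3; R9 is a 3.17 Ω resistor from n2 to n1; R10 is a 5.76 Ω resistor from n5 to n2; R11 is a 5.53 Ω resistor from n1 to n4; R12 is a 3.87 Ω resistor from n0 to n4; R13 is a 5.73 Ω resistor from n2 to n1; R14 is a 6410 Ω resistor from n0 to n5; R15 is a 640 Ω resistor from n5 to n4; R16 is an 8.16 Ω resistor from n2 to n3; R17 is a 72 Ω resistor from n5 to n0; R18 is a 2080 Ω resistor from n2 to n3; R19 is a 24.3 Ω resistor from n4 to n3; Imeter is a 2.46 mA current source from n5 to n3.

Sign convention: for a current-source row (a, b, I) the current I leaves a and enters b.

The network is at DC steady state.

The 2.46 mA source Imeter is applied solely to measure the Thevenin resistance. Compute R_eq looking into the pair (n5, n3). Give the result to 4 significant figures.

MNA unknowns: 5 node voltages V₁..V_5
R1: Y=0.0001439 on G[3,1]
R2: Y=0.05747 on G[1,0]
R3: Y=0.0003509 on G[1,5]
R4: Y=0.0003077 on G[2,4]
R5: Y=0.003559 on G[5,3]
R6: Y=0.04329 on G[0,1]
R7: Y=0.003155 on G[1,4]
R8: Y=0.0001381 on G[2,3]
R9: Y=0.3155 on G[2,1]
R10: Y=0.1736 on G[5,2]
R11: Y=0.1808 on G[1,4]
R12: Y=0.2584 on G[0,4]
R13: Y=0.1745 on G[2,1]
R14: Y=0.0001560 on G[0,5]
R15: Y=0.001563 on G[5,4]
R16: Y=0.1225 on G[2,3]
R17: Y=0.01389 on G[5,0]
R18: Y=0.0004808 on G[2,3]
R19: Y=0.04115 on G[4,3]
Imeter: z[5]−=0.00246, z[3]+=0.00246
solve → V1=-0.0005036, V2=-0.001140, V3=0.01375, V4=0.0009303, V5=-0.01350

R_eq = 11.08 Ω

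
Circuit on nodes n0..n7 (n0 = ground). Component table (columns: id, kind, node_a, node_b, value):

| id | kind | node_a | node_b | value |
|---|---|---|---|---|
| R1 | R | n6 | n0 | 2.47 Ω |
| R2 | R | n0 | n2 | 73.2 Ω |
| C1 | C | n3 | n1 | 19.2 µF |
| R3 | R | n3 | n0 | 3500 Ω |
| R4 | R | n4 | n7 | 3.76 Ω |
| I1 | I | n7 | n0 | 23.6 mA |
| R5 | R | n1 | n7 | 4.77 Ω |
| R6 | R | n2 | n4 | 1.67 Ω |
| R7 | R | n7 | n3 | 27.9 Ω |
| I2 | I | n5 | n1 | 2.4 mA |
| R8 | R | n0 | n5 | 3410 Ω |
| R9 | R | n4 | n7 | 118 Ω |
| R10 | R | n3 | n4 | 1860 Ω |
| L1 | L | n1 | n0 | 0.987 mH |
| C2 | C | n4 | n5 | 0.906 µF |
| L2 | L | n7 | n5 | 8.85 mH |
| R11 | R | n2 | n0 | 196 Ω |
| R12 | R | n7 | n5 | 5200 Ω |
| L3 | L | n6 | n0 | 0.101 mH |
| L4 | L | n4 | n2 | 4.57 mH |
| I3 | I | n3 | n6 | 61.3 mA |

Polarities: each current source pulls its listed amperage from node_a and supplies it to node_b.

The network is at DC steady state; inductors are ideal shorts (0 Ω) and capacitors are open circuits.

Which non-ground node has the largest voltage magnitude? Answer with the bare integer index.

3

Apply KCL at each of the 7 non-ground nodes and solve the resulting linear system.
Node n1: branches {C1, R5, I2, L1} → V_1 = 0.000
Node n2: branches {R2, R6, R11, L4} → V_2 = -0.3596
Node n3: branches {C1, R3, R7, R10, I3} → V_3 = -2.049
Node n4: branches {R4, R6, R9, R10, C2, L4} → V_4 = -0.3596
Node n5: branches {I2, R8, C2, L2, R12} → V_5 = -0.3809
Node n6: branches {R1, L3, I3} → V_6 = 0.000
Node n7: branches {R4, I1, R5, R7, R9, L2, R12} → V_7 = -0.3809
Source currents: i(L1)=-0.07745, i(L2)=0.002288, i(L3)=0.06130, i(L4)=-0.006748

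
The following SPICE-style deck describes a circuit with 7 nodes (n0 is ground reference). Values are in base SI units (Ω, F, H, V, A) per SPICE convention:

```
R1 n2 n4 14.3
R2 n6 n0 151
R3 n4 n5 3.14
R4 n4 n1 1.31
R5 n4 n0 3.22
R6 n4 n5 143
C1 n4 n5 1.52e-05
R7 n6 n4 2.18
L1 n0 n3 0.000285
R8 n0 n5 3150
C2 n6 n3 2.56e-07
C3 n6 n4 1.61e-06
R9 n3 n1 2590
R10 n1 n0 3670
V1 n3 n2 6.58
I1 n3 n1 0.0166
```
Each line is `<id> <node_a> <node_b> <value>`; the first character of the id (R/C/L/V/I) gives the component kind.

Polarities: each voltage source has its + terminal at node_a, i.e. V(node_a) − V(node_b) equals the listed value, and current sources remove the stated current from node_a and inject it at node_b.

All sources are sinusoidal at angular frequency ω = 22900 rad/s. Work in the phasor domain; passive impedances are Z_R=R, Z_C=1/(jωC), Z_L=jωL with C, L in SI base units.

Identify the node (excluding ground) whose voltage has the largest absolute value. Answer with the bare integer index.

Apply KCL at each of the 6 non-ground nodes and solve the resulting linear system.
Node n1: branches {R4, R9, R10, I1} → V_1 = -0.9913+0.4098j
Node n2: branches {R1, V1} → V_2 = -5.731+2.104j
Node n3: branches {L1, C2, R9, V1, I1} → V_3 = 0.8492+2.104j
Node n4: branches {R1, R3, R4, R5, R6, C1, R7, C3} → V_4 = -1.014+0.4091j
Node n5: branches {R3, R6, C1, R8} → V_5 = -1.014+0.4084j
Node n6: branches {R2, R7, C2, C3} → V_6 = -1.020+0.4272j
Source currents: i(V1)=-0.3298+0.1185j

2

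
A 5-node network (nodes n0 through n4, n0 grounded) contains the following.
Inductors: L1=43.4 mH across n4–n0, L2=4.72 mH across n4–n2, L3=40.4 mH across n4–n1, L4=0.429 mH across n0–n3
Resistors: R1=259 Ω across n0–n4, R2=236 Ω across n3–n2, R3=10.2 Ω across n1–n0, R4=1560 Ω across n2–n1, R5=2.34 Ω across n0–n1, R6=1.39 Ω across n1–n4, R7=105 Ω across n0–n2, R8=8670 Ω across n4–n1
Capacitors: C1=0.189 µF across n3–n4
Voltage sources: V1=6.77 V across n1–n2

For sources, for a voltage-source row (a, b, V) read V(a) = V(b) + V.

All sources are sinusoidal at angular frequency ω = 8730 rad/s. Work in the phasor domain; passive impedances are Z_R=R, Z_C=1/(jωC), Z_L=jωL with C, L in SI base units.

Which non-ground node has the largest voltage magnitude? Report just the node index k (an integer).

Apply KCL at each of the 4 non-ground nodes and solve the resulting linear system.
Node n1: branches {L3, R3, R4, R5, R6, R8, V1} → V_1 = 0.1715-0.002160j
Node n2: branches {R2, L2, R4, R7, V1} → V_2 = -6.598-0.002160j
Node n3: branches {R2, L4, C1} → V_3 = -0.002677-0.1067j
Node n4: branches {L1, R1, L2, L3, R6, C1, R8} → V_4 = 0.1620+0.2248j
Source currents: i(V1)=-0.1006+0.1645j

2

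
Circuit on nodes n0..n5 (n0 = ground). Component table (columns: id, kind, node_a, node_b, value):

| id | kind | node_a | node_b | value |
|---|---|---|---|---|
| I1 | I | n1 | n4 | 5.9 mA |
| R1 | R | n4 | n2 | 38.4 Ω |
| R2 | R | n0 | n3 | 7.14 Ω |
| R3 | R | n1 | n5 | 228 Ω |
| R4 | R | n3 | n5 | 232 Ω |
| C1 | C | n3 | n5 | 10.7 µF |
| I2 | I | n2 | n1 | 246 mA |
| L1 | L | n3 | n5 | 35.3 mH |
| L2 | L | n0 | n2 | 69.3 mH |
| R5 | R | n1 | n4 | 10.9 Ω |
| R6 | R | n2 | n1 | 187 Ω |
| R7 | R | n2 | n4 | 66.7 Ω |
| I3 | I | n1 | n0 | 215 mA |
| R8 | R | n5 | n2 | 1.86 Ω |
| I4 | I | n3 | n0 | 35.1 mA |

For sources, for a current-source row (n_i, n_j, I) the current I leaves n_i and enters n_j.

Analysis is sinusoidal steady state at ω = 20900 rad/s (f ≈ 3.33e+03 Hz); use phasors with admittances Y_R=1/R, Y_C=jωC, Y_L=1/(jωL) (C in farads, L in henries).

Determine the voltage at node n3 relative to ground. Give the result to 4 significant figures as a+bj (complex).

-1.790-0.01095j V

Apply KCL at each of the 5 non-ground nodes and solve the resulting linear system.
Node n1: branches {I1, R3, I2, R5, R6, I3} → V_1 = -1.408+0.9563j
Node n2: branches {R1, I2, L2, R6, R7, R8} → V_2 = -2.221+0.9560j
Node n3: branches {R2, R4, C1, L1, I4} → V_3 = -1.790-0.01095j
Node n4: branches {I1, R1, R5, R7} → V_4 = -1.615+0.9562j
Node n5: branches {R3, R4, C1, L1, R8} → V_5 = -1.816+0.9588j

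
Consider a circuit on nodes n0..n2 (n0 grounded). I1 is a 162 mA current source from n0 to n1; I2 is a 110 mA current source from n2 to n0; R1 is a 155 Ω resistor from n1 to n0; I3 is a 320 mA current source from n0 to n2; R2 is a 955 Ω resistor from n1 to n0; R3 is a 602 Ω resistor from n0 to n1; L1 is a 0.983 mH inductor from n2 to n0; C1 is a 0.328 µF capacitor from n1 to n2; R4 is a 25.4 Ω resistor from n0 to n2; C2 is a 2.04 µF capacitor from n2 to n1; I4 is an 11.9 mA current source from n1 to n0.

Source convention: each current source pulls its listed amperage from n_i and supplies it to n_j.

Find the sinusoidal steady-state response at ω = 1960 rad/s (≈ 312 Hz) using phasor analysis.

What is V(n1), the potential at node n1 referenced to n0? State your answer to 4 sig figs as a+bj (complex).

12.83-6.542j V

Element admittances at ω=1960 rad/s:
  I1: injects 0.162 A into n1 (from n0)
  I2: injects 0.11 A into n0 (from n2)
  Y(R1) = 0.006452+0.000j S between n1,n0
  I3: injects 0.32 A into n2 (from n0)
  Y(R2) = 0.001047+0.000j S between n1,n0
  Y(R3) = 0.001661+0.000j S between n0,n1
  Y(L1) = 0.000-0.5190j S between n2,n0
  Y(C1) = 0.000+0.0006429j S between n1,n2
  Y(R4) = 0.03937+0.000j S between n0,n2
  Y(C2) = 0.000+0.003998j S between n2,n1
  I4: injects 0.0119 A into n0 (from n1)
Assemble and solve the 2×2 MNA system:
  V(n1)=12.83-6.542j  V(n2)=-0.07955+0.4734j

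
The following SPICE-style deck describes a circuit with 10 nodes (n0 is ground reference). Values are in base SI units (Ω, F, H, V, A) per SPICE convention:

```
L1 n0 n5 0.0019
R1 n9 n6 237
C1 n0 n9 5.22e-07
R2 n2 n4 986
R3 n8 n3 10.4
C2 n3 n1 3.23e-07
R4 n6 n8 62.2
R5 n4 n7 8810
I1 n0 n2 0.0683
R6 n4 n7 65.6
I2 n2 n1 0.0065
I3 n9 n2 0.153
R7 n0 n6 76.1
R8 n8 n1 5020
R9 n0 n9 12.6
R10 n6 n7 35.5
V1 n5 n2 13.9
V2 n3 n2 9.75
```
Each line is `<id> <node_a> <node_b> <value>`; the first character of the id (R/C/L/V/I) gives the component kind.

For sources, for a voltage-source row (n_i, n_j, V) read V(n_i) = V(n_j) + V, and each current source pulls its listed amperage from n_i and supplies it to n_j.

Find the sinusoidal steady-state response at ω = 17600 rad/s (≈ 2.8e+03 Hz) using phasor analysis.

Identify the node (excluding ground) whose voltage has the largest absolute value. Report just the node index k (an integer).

Element admittances at ω=17600 rad/s:
  Y(L1) = 0.000-0.02990j S between n0,n5
  Y(R1) = 0.004219+0.000j S between n9,n6
  Y(C1) = 0.000+0.009187j S between n0,n9
  Y(R2) = 0.001014+0.000j S between n2,n4
  Y(R3) = 0.09615+0.000j S between n8,n3
  Y(C2) = 0.000+0.005685j S between n3,n1
  Y(R4) = 0.01608+0.000j S between n6,n8
  Y(R5) = 0.0001135+0.000j S between n4,n7
  I1: injects 0.0683 A into n2 (from n0)
  Y(R6) = 0.01524+0.000j S between n4,n7
  I2: injects 0.0065 A into n1 (from n2)
  I3: injects 0.153 A into n2 (from n9)
  Y(R7) = 0.01314+0.000j S between n0,n6
  Y(R8) = 0.0001992+0.000j S between n8,n1
  Y(R9) = 0.07937+0.000j S between n0,n9
  Y(R10) = 0.02817+0.000j S between n6,n7
  V1: constraint V(n5)−V(n2) = 13.9
  V2: constraint V(n3)−V(n2) = 9.75
Assemble and solve the 11×11 MNA system:
  V(n1)=-2.031+6.842j  V(n2)=-11.80+7.988j  V(n3)=-2.050+7.988j  V(n4)=-2.422+4.109j  V(n5)=2.100+7.988j  V(n6)=-1.465+3.713j  V(n7)=-1.802+3.853j  V(n8)=-1.966+7.375j  V(n9)=-1.861+0.3920j
  i(V1)=-0.2389+0.06280j  i(V2)=0.01456-0.05887j

2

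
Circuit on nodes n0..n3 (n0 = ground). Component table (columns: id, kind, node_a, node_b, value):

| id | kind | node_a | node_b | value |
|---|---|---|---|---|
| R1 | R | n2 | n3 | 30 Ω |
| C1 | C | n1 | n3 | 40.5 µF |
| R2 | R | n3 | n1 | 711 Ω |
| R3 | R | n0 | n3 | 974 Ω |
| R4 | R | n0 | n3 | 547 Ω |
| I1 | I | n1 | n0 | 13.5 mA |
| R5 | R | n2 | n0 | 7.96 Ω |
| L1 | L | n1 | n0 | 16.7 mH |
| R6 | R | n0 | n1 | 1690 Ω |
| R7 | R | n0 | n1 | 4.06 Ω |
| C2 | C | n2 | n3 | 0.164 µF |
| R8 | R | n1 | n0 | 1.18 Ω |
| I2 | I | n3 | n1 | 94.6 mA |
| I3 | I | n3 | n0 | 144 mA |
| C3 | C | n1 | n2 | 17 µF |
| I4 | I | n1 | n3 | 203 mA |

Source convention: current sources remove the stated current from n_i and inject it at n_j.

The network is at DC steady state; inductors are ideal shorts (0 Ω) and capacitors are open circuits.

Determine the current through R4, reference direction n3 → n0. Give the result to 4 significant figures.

-0.002127 A

Element admittances at DC:
  Y(R1) = 0.03333 S between n2,n3
  Y(C1) = 0.000 S between n1,n3
  Y(R2) = 0.001406 S between n3,n1
  Y(R3) = 0.001027 S between n0,n3
  Y(R4) = 0.001828 S between n0,n3
  I1: injects 0.0135 A into n0 (from n1)
  Y(R5) = 0.1256 S between n2,n0
  L1: short n1↔n0 (DC inductor)
  Y(R6) = 0.0005917 S between n0,n1
  Y(R7) = 0.2463 S between n0,n1
  Y(C2) = 0.000 S between n2,n3
  Y(R8) = 0.8475 S between n1,n0
  I2: injects 0.0946 A into n1 (from n3)
  I3: injects 0.144 A into n0 (from n3)
  Y(C3) = 0.000 S between n1,n2
  I4: injects 0.203 A into n3 (from n1)
Assemble and solve the 4×4 MNA system:
  V(n1)=0.000  V(n2)=-0.2439  V(n3)=-1.163
  i(L1)=-0.1235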